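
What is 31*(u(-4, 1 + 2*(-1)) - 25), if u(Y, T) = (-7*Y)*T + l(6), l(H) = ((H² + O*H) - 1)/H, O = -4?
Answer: -9517/6 ≈ -1586.2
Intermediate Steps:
l(H) = (-1 + H² - 4*H)/H (l(H) = ((H² - 4*H) - 1)/H = (-1 + H² - 4*H)/H)
u(Y, T) = 11/6 - 7*T*Y (u(Y, T) = (-7*Y)*T + (-4 + 6 - 1/6) = -7*T*Y + (-4 + 6 - 1*⅙) = -7*T*Y + (-4 + 6 - ⅙) = -7*T*Y + 11/6 = 11/6 - 7*T*Y)
31*(u(-4, 1 + 2*(-1)) - 25) = 31*((11/6 - 7*(1 + 2*(-1))*(-4)) - 25) = 31*((11/6 - 7*(1 - 2)*(-4)) - 25) = 31*((11/6 - 7*(-1)*(-4)) - 25) = 31*((11/6 - 28) - 25) = 31*(-157/6 - 25) = 31*(-307/6) = -9517/6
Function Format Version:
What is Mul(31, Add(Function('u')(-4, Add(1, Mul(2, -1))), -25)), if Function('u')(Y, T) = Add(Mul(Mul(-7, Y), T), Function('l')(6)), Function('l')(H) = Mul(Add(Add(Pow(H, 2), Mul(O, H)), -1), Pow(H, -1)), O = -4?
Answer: Rational(-9517, 6) ≈ -1586.2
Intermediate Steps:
Function('l')(H) = Mul(Pow(H, -1), Add(-1, Pow(H, 2), Mul(-4, H))) (Function('l')(H) = Mul(Add(Add(Pow(H, 2), Mul(-4, H)), -1), Pow(H, -1)) = Mul(Add(-1, Pow(H, 2), Mul(-4, H)), Pow(H, -1)) = Mul(Pow(H, -1), Add(-1, Pow(H, 2), Mul(-4, H))))
Function('u')(Y, T) = Add(Rational(11, 6), Mul(-7, T, Y)) (Function('u')(Y, T) = Add(Mul(Mul(-7, Y), T), Add(-4, 6, Mul(-1, Pow(6, -1)))) = Add(Mul(-7, T, Y), Add(-4, 6, Mul(-1, Rational(1, 6)))) = Add(Mul(-7, T, Y), Add(-4, 6, Rational(-1, 6))) = Add(Mul(-7, T, Y), Rational(11, 6)) = Add(Rational(11, 6), Mul(-7, T, Y)))
Mul(31, Add(Function('u')(-4, Add(1, Mul(2, -1))), -25)) = Mul(31, Add(Add(Rational(11, 6), Mul(-7, Add(1, Mul(2, -1)), -4)), -25)) = Mul(31, Add(Add(Rational(11, 6), Mul(-7, Add(1, -2), -4)), -25)) = Mul(31, Add(Add(Rational(11, 6), Mul(-7, -1, -4)), -25)) = Mul(31, Add(Add(Rational(11, 6), -28), -25)) = Mul(31, Add(Rational(-157, 6), -25)) = Mul(31, Rational(-307, 6)) = Rational(-9517, 6)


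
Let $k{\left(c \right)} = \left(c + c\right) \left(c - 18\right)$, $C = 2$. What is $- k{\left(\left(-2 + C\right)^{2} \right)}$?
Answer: $0$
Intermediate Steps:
$k{\left(c \right)} = 2 c \left(-18 + c\right)$
$- k{\left(\left(-2 + C\right)^{2} \right)} = - 2 \left(-2 + 2\right)^{2} \left(-18 + \left(-2 + 2\right)^{2}\right) = - 2 \cdot 0^{2} \left(-18 + 0^{2}\right) = - 2 \cdot 0 \left(-18 + 0\right) = - 2 \cdot 0 \left(-18\right) = \left(-1\right) 0 = 0$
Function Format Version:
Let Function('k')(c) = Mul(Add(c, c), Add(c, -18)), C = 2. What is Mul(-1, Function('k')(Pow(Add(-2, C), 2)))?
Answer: 0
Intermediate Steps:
Function('k')(c) = Mul(2, c, Add(-18, c)) (Function('k')(c) = Mul(Mul(2, c), Add(-18, c)) = Mul(2, c, Add(-18, c)))
Mul(-1, Function('k')(Pow(Add(-2, C), 2))) = Mul(-1, Mul(2, Pow(Add(-2, 2), 2), Add(-18, Pow(Add(-2, 2), 2)))) = Mul(-1, Mul(2, Pow(0, 2), Add(-18, Pow(0, 2)))) = Mul(-1, Mul(2, 0, Add(-18, 0))) = Mul(-1, Mul(2, 0, -18)) = Mul(-1, 0) = 0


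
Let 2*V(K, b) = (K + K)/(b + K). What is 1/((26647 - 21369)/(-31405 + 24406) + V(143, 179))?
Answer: -2253678/698659 ≈ -3.2257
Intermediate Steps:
V(K, b) = K/(K + b) (V(K, b) = ((K + K)/(b + K))/2 = ((2*K)/(K + b))/2 = (2*K/(K + b))/2 = K/(K + b))
1/((26647 - 21369)/(-31405 + 24406) + V(143, 179)) = 1/((26647 - 21369)/(-31405 + 24406) + 143/(143 + 179)) = 1/(5278/(-6999) + 143/322) = 1/(5278*(-1/6999) + 143*(1/322)) = 1/(-5278/6999 + 143/322) = 1/(-698659/2253678) = -2253678/698659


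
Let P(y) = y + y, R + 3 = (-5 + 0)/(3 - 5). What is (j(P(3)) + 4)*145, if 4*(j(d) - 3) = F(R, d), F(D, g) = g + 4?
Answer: 2755/2 ≈ 1377.5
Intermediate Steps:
R = -½ (R = -3 + (-5 + 0)/(3 - 5) = -3 - 5/(-2) = -3 - 5*(-½) = -3 + 5/2 = -½ ≈ -0.50000)
P(y) = 2*y
F(D, g) = 4 + g
j(d) = 4 + d/4 (j(d) = 3 + (4 + d)/4 = 3 + (1 + d/4) = 4 + d/4)
(j(P(3)) + 4)*145 = ((4 + (2*3)/4) + 4)*145 = ((4 + (¼)*6) + 4)*145 = ((4 + 3/2) + 4)*145 = (11/2 + 4)*145 = (19/2)*145 = 2755/2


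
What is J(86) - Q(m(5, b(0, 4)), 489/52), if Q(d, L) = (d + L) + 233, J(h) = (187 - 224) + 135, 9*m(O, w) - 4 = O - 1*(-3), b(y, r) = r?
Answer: -22735/156 ≈ -145.74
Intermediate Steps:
m(O, w) = 7/9 + O/9 (m(O, w) = 4/9 + (O - 1*(-3))/9 = 4/9 + (O + 3)/9 = 4/9 + (3 + O)/9 = 4/9 + (⅓ + O/9) = 7/9 + O/9)
J(h) = 98 (J(h) = -37 + 135 = 98)
Q(d, L) = 233 + L + d (Q(d, L) = (L + d) + 233 = 233 + L + d)
J(86) - Q(m(5, b(0, 4)), 489/52) = 98 - (233 + 489/52 + (7/9 + (⅑)*5)) = 98 - (233 + 489*(1/52) + (7/9 + 5/9)) = 98 - (233 + 489/52 + 4/3) = 98 - 1*38023/156 = 98 - 38023/156 = -22735/156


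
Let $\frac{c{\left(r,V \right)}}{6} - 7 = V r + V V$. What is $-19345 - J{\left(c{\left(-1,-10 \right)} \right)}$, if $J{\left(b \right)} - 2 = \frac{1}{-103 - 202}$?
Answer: $- \frac{5900834}{305} \approx -19347.0$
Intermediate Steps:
$c{\left(r,V \right)} = 42 + 6 V^{2} + 6 V r$ ($c{\left(r,V \right)} = 42 + 6 \left(V r + V V\right) = 42 + 6 \left(V r + V^{2}\right) = 42 + 6 \left(V^{2} + V r\right) = 42 + \left(6 V^{2} + 6 V r\right) = 42 + 6 V^{2} + 6 V r$)
$J{\left(b \right)} = \frac{609}{305}$ ($J{\left(b \right)} = 2 + \frac{1}{-103 - 202} = 2 + \frac{1}{-305} = 2 - \frac{1}{305} = \frac{609}{305}$)
$-19345 - J{\left(c{\left(-1,-10 \right)} \right)} = -19345 - \frac{609}{305} = - \frac{5900834}{305}$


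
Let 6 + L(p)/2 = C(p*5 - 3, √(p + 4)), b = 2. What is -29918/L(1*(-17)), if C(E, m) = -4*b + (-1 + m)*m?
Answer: 57699/106 - 2137*I*√13/106 ≈ 544.33 - 72.689*I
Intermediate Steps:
C(E, m) = -8 + m*(-1 + m) (C(E, m) = -4*2 + (-1 + m)*m = -8 + m*(-1 + m))
L(p) = -20 - 2*√(4 + p) + 2*p (L(p) = -12 + 2*(-8 + (√(p + 4))² - √(p + 4)) = -12 + 2*(-8 + (√(4 + p))² - √(4 + p)) = -12 + 2*(-8 + (4 + p) - √(4 + p)) = -12 + 2*(-4 + p - √(4 + p)) = -12 + (-8 - 2*√(4 + p) + 2*p) = -20 - 2*√(4 + p) + 2*p)
-29918/L(1*(-17)) = -29918/(-20 - 2*√(4 + 1*(-17)) + 2*(1*(-17))) = -29918/(-20 - 2*√(4 - 17) + 2*(-17)) = -29918/(-20 - 2*I*√13 - 34) = -29918/(-54 - 2*I*√13)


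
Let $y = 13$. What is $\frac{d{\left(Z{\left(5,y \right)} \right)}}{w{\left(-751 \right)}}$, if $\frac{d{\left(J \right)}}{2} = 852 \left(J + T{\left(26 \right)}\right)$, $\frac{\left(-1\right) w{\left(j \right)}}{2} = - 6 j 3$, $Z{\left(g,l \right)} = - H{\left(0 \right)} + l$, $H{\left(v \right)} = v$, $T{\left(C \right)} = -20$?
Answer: $\frac{994}{2253} \approx 0.44119$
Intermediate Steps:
$Z{\left(g,l \right)} = l$ ($Z{\left(g,l \right)} = \left(-1\right) 0 + l = 0 + l = l$)
$w{\left(j \right)} = 36 j$ ($w{\left(j \right)} = - 2 - 6 j 3 = - 2 \left(- 18 j\right) = 36 j$)
$d{\left(J \right)} = -34080 + 1704 J$ ($d{\left(J \right)} = 2 \cdot 852 \left(J - 20\right) = 2 \cdot 852 \left(-20 + J\right) = 2 \left(-17040 + 852 J\right) = -34080 + 1704 J$)
$\frac{d{\left(Z{\left(5,y \right)} \right)}}{w{\left(-751 \right)}} = \frac{-34080 + 1704 \cdot 13}{36 \left(-751\right)} = \frac{-34080 + 22152}{-27036} = \left(-11928\right) \left(- \frac{1}{27036}\right) = \frac{994}{2253}$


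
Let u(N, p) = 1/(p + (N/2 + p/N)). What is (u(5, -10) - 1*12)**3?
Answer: -12167000/6859 ≈ -1773.9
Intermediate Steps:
u(N, p) = 1/(p + N/2 + p/N) (u(N, p) = 1/(p + (N*(1/2) + p/N)) = 1/(p + (N/2 + p/N)) = 1/(p + N/2 + p/N))
(u(5, -10) - 1*12)**3 = (2*5/(5**2 + 2*(-10) + 2*5*(-10)) - 1*12)**3 = (2*5/(25 - 20 - 100) - 12)**3 = (2*5/(-95) - 12)**3 = (2*5*(-1/95) - 12)**3 = (-2/19 - 12)**3 = (-230/19)**3 = -12167000/6859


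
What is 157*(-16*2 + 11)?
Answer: -3297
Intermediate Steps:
157*(-16*2 + 11) = 157*(-32 + 11) = 157*(-21) = -3297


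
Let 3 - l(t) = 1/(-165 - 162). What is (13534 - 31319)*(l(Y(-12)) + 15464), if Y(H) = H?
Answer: -89951372350/327 ≈ -2.7508e+8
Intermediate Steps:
l(t) = 982/327 (l(t) = 3 - 1/(-165 - 162) = 3 - 1/(-327) = 3 - 1*(-1/327) = 3 + 1/327 = 982/327)
(13534 - 31319)*(l(Y(-12)) + 15464) = (13534 - 31319)*(982/327 + 15464) = -17785*5057710/327 = -89951372350/327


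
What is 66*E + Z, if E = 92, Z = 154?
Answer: 6226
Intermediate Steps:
66*E + Z = 66*92 + 154 = 6072 + 154 = 6226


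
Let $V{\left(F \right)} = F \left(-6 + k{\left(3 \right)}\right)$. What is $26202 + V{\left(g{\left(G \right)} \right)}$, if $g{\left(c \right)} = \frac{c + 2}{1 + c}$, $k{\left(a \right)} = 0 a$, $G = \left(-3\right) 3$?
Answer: $\frac{104787}{4} \approx 26197.0$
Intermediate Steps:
$G = -9$
$k{\left(a \right)} = 0$
$g{\left(c \right)} = \frac{2 + c}{1 + c}$
$V{\left(F \right)} = - 6 F$ ($V{\left(F \right)} = F \left(-6 + 0\right) = F \left(-6\right) = - 6 F$)
$26202 + V{\left(g{\left(G \right)} \right)} = 26202 - 6 \frac{2 - 9}{1 - 9} = 26202 - 6 \frac{1}{-8} \left(-7\right) = 26202 - 6 \left(\left(- \frac{1}{8}\right) \left(-7\right)\right) = 26202 - \frac{21}{4} = \frac{104787}{4}$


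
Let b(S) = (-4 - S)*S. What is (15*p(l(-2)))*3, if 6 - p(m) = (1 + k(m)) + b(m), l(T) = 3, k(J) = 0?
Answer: 1170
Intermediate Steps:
b(S) = S*(-4 - S)
p(m) = 5 + m*(4 + m) (p(m) = 6 - ((1 + 0) - m*(4 + m)) = 6 - (1 - m*(4 + m)) = 6 + (-1 + m*(4 + m)) = 5 + m*(4 + m))
(15*p(l(-2)))*3 = (15*(5 + 3*(4 + 3)))*3 = (15*(5 + 3*7))*3 = (15*(5 + 21))*3 = (15*26)*3 = 390*3 = 1170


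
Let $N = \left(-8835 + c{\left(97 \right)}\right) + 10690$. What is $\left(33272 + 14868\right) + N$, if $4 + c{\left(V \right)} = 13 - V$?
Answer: $49907$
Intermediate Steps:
$c{\left(V \right)} = 9 - V$ ($c{\left(V \right)} = -4 - \left(-13 + V\right) = 9 - V$)
$N = 1767$ ($N = \left(-8835 + \left(9 - 97\right)\right) + 10690 = \left(-8835 - 88\right) + 10690 = -8923 + 10690 = 1767$)
$\left(33272 + 14868\right) + N = \left(33272 + 14868\right) + 1767 = 48140 + 1767 = 49907$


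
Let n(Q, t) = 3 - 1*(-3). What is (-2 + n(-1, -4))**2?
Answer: 16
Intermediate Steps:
n(Q, t) = 6 (n(Q, t) = 3 + 3 = 6)
(-2 + n(-1, -4))**2 = (-2 + 6)**2 = 4**2 = 16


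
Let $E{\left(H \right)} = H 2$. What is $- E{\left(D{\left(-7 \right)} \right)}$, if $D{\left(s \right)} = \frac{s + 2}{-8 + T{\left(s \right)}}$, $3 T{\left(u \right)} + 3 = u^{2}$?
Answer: $\frac{15}{11} \approx 1.3636$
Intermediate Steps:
$T{\left(u \right)} = -1 + \frac{u^{2}}{3}$
$D{\left(s \right)} = \frac{2 + s}{-9 + \frac{s^{2}}{3}}$ ($D{\left(s \right)} = \frac{s + 2}{-8 + \left(-1 + \frac{s^{2}}{3}\right)} = \frac{2 + s}{-9 + \frac{s^{2}}{3}}$)
$E{\left(H \right)} = 2 H$
$- E{\left(D{\left(-7 \right)} \right)} = - 2 \frac{3 \left(2 - 7\right)}{-27 + \left(-7\right)^{2}} = - 2 \cdot 3 \frac{1}{-27 + 49} \left(-5\right) = - 2 \cdot 3 \cdot \frac{1}{22} \left(-5\right) = - \frac{2 \left(-15\right)}{22} = \left(-1\right) \left(- \frac{15}{11}\right) = \frac{15}{11}$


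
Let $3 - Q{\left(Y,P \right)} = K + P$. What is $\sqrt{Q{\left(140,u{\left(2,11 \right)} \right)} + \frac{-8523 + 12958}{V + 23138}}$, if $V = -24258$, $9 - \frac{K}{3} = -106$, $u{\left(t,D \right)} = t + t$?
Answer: $\frac{i \sqrt{1097474}}{56} \approx 18.707 i$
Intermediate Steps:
$u{\left(t,D \right)} = 2 t$
$K = 345$ ($K = 27 - -318 = 27 + 318 = 345$)
$Q{\left(Y,P \right)} = -342 - P$ ($Q{\left(Y,P \right)} = 3 - \left(345 + P\right) = -342 - P$)
$\sqrt{Q{\left(140,u{\left(2,11 \right)} \right)} + \frac{-8523 + 12958}{V + 23138}} = \sqrt{\left(-342 - 2 \cdot 2\right) + \frac{-8523 + 12958}{-24258 + 23138}} = \sqrt{\left(-342 - 4\right) + \frac{4435}{-1120}} = \sqrt{\left(-342 - 4\right) + 4435 \left(- \frac{1}{1120}\right)} = \sqrt{-346 - \frac{887}{224}} = \sqrt{- \frac{78391}{224}} = \frac{i \sqrt{1097474}}{56}$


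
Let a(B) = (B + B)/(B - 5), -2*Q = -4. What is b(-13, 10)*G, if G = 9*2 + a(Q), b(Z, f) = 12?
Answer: 200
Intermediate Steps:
Q = 2 (Q = -½*(-4) = 2)
a(B) = 2*B/(-5 + B) (a(B) = (2*B)/(-5 + B) = 2*B/(-5 + B))
G = 50/3 (G = 9*2 + 2*2/(-5 + 2) = 18 + 2*2/(-3) = 18 + 2*2*(-⅓) = 18 - 4/3 = 50/3 ≈ 16.667)
b(-13, 10)*G = 12*(50/3) = 200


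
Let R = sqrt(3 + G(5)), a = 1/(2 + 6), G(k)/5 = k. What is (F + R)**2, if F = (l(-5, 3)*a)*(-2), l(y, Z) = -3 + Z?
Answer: 28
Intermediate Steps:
G(k) = 5*k
a = 1/8 ≈ 0.12500
F = 0 (F = ((-3 + 3)*(1/8))*(-2) = (0*(1/8))*(-2) = 0*(-2) = 0)
R = 2*sqrt(7) (R = sqrt(3 + 5*5) = sqrt(3 + 25) = sqrt(28) = 2*sqrt(7) ≈ 5.2915)
(F + R)**2 = (0 + 2*sqrt(7))**2 = (2*sqrt(7))**2 = 28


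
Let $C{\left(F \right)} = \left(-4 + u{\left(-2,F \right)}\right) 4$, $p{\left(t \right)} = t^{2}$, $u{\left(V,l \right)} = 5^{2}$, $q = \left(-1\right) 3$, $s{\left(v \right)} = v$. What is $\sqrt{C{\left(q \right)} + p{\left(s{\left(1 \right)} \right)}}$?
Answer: $\sqrt{85} \approx 9.2195$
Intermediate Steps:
$q = -3$
$u{\left(V,l \right)} = 25$
$C{\left(F \right)} = 84$ ($C{\left(F \right)} = \left(-4 + 25\right) 4 = 21 \cdot 4 = 84$)
$\sqrt{C{\left(q \right)} + p{\left(s{\left(1 \right)} \right)}} = \sqrt{84 + 1^{2}} = \sqrt{84 + 1} = \sqrt{85}$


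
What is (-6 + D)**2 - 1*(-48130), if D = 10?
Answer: 48146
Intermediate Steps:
(-6 + D)**2 - 1*(-48130) = (-6 + 10)**2 - 1*(-48130) = 4**2 + 48130 = 16 + 48130 = 48146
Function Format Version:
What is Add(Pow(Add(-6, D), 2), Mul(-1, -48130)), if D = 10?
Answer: 48146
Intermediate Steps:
Add(Pow(Add(-6, D), 2), Mul(-1, -48130)) = Add(Pow(Add(-6, 10), 2), Mul(-1, -48130)) = Add(Pow(4, 2), 48130) = Add(16, 48130) = 48146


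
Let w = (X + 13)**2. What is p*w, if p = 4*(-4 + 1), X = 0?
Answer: -2028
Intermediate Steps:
p = -12 (p = 4*(-3) = -12)
w = 169 (w = (0 + 13)**2 = 13**2 = 169)
p*w = -12*169 = -2028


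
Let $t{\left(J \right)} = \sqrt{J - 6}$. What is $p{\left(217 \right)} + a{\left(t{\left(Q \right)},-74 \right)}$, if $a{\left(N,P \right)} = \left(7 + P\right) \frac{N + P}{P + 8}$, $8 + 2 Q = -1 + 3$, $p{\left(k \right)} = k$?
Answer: $\frac{4682}{33} + \frac{67 i}{22} \approx 141.88 + 3.0455 i$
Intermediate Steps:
$Q = -3$ ($Q = -4 + \frac{-1 + 3}{2} = -4 + \frac{1}{2} \cdot 2 = -4 + 1 = -3$)
$t{\left(J \right)} = \sqrt{-6 + J}$
$a{\left(N,P \right)} = \frac{\left(7 + P\right) \left(N + P\right)}{8 + P}$ ($a{\left(N,P \right)} = \left(7 + P\right) \frac{N + P}{8 + P} = \frac{\left(7 + P\right) \left(N + P\right)}{8 + P}$)
$p{\left(217 \right)} + a{\left(t{\left(Q \right)},-74 \right)} = 217 + \frac{\left(-74\right)^{2} + 7 \sqrt{-6 - 3} + 7 \left(-74\right) + \sqrt{-6 - 3} \left(-74\right)}{8 - 74} = 217 + \frac{5476 + 7 \sqrt{-9} - 518 + \sqrt{-9} \left(-74\right)}{-66} = 217 - \frac{5476 + 7 \cdot 3 i - 518 + 3 i \left(-74\right)}{66} = 217 - \frac{5476 + 21 i - 518 - 222 i}{66} = 217 - \frac{4958 - 201 i}{66} = 217 - \left(\frac{2479}{33} - \frac{67 i}{22}\right) = \frac{4682}{33} + \frac{67 i}{22}$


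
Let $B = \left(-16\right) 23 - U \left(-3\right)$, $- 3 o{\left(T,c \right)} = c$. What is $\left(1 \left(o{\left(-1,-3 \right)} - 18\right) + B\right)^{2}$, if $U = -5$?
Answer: $160000$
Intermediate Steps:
$o{\left(T,c \right)} = - \frac{c}{3}$
$B = -383$ ($B = \left(-16\right) 23 - \left(-5\right) \left(-3\right) = -368 - 15 = -383$)
$\left(1 \left(o{\left(-1,-3 \right)} - 18\right) + B\right)^{2} = \left(1 \left(\left(- \frac{1}{3}\right) \left(-3\right) - 18\right) - 383\right)^{2} = \left(1 \left(1 - 18\right) - 383\right)^{2} = \left(1 \left(-17\right) - 383\right)^{2} = \left(-17 - 383\right)^{2} = \left(-400\right)^{2} = 160000$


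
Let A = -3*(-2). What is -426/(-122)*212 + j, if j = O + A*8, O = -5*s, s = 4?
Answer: 46864/61 ≈ 768.26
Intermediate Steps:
O = -20 (O = -5*4 = -20)
A = 6
j = 28 (j = -20 + 6*8 = -20 + 48 = 28)
-426/(-122)*212 + j = -426/(-122)*212 + 28 = -426*(-1/122)*212 + 28 = (213/61)*212 + 28 = 45156/61 + 28 = 46864/61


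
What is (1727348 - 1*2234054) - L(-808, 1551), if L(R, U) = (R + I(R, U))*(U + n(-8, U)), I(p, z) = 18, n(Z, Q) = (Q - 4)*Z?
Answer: -9058456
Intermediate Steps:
n(Z, Q) = Z*(-4 + Q) (n(Z, Q) = (-4 + Q)*Z = Z*(-4 + Q))
L(R, U) = (18 + R)*(32 - 7*U) (L(R, U) = (R + 18)*(U - 8*(-4 + U)) = (18 + R)*(U + (32 - 8*U)) = (18 + R)*(32 - 7*U))
(1727348 - 1*2234054) - L(-808, 1551) = (1727348 - 1*2234054) - (576 - 126*1551 + 32*(-808) - 7*(-808)*1551) = (1727348 - 2234054) - (576 - 195426 - 25856 + 8772456) = -506706 - 1*8551750 = -506706 - 8551750 = -9058456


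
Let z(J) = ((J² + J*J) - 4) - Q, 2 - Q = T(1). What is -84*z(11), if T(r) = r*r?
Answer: -19908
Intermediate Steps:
T(r) = r²
Q = 1 (Q = 2 - 1*1² = 2 - 1*1 = 2 - 1 = 1)
z(J) = -5 + 2*J² (z(J) = ((J² + J*J) - 4) - 1*1 = ((J² + J²) - 4) - 1 = (2*J² - 4) - 1 = (-4 + 2*J²) - 1 = -5 + 2*J²)
-84*z(11) = -84*(-5 + 2*11²) = -84*(-5 + 2*121) = -84*(-5 + 242) = -84*237 = -19908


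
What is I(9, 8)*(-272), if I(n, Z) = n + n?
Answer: -4896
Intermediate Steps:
I(n, Z) = 2*n
I(9, 8)*(-272) = (2*9)*(-272) = 18*(-272) = -4896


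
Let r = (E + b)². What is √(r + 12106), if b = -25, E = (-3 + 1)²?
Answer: √12547 ≈ 112.01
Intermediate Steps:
E = 4 (E = (-2)² = 4)
r = 441 (r = (4 - 25)² = (-21)² = 441)
√(r + 12106) = √(441 + 12106) = √12547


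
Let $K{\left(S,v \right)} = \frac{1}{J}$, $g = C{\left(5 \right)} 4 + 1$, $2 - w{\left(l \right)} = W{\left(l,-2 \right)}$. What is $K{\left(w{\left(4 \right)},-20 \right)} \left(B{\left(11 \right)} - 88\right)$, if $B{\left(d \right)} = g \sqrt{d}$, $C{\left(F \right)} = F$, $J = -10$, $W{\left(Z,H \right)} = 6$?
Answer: $\frac{44}{5} - \frac{21 \sqrt{11}}{10} \approx 1.8351$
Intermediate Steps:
$w{\left(l \right)} = -4$ ($w{\left(l \right)} = 2 - 6 = -4$)
$g = 21$ ($g = 5 \cdot 4 + 1 = 20 + 1 = 21$)
$B{\left(d \right)} = 21 \sqrt{d}$
$K{\left(S,v \right)} = - \frac{1}{10}$ ($K{\left(S,v \right)} = \frac{1}{-10} = - \frac{1}{10}$)
$K{\left(w{\left(4 \right)},-20 \right)} \left(B{\left(11 \right)} - 88\right) = - \frac{21 \sqrt{11} - 88}{10} = - \frac{-88 + 21 \sqrt{11}}{10} = \frac{44}{5} - \frac{21 \sqrt{11}}{10}$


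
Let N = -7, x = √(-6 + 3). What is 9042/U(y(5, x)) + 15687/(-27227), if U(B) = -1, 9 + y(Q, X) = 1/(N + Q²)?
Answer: -246202221/27227 ≈ -9042.6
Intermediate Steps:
x = I*√3 (x = √(-3) = I*√3 ≈ 1.732*I)
y(Q, X) = -9 + 1/(-7 + Q²)
9042/U(y(5, x)) + 15687/(-27227) = 9042/(-1) + 15687/(-27227) = 9042*(-1) + 15687*(-1/27227) = -9042 - 15687/27227 = -246202221/27227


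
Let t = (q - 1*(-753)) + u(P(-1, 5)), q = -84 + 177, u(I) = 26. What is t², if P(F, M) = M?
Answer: 760384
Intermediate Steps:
q = 93
t = 872 (t = (93 - 1*(-753)) + 26 = (93 + 753) + 26 = 846 + 26 = 872)
t² = 872² = 760384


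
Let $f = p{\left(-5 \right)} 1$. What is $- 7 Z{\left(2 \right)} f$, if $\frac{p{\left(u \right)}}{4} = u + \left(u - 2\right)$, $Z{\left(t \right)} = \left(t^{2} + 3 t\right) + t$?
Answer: $4032$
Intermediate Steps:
$Z{\left(t \right)} = t^{2} + 4 t$
$p{\left(u \right)} = -8 + 8 u$ ($p{\left(u \right)} = 4 \left(u + \left(u - 2\right)\right) = 4 \left(u + \left(-2 + u\right)\right) = 4 \left(-2 + 2 u\right) = -8 + 8 u$)
$f = -48$ ($f = \left(-8 + 8 \left(-5\right)\right) 1 = \left(-8 - 40\right) 1 = \left(-48\right) 1 = -48$)
$- 7 Z{\left(2 \right)} f = - 7 \cdot 2 \left(4 + 2\right) \left(-48\right) = - 7 \cdot 2 \cdot 6 \left(-48\right) = \left(-7\right) 12 \left(-48\right) = \left(-84\right) \left(-48\right) = 4032$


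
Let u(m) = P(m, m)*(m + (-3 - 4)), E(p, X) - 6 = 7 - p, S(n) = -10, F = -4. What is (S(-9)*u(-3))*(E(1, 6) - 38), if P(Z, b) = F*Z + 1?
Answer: -33800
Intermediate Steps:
P(Z, b) = 1 - 4*Z (P(Z, b) = -4*Z + 1 = 1 - 4*Z)
E(p, X) = 13 - p (E(p, X) = 6 + (7 - p) = 13 - p)
u(m) = (1 - 4*m)*(-7 + m) (u(m) = (1 - 4*m)*(m + (-3 - 4)) = (1 - 4*m)*(m - 7) = (1 - 4*m)*(-7 + m))
(S(-9)*u(-3))*(E(1, 6) - 38) = (-(-10)*(-1 + 4*(-3))*(-7 - 3))*((13 - 1*1) - 38) = (-(-10)*(-1 - 12)*(-10))*((13 - 1) - 38) = (-(-10)*(-13)*(-10))*(12 - 38) = -10*(-130)*(-26) = 1300*(-26) = -33800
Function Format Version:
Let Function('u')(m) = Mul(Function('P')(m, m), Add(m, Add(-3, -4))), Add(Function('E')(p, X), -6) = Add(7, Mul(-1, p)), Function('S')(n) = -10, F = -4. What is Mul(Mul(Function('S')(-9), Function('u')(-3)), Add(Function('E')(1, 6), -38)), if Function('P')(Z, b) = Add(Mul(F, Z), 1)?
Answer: -33800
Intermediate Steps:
Function('P')(Z, b) = Add(1, Mul(-4, Z)) (Function('P')(Z, b) = Add(Mul(-4, Z), 1) = Add(1, Mul(-4, Z)))
Function('E')(p, X) = Add(13, Mul(-1, p)) (Function('E')(p, X) = Add(6, Add(7, Mul(-1, p))) = Add(13, Mul(-1, p)))
Function('u')(m) = Mul(Add(1, Mul(-4, m)), Add(-7, m)) (Function('u')(m) = Mul(Add(1, Mul(-4, m)), Add(m, Add(-3, -4))) = Mul(Add(1, Mul(-4, m)), Add(m, -7)) = Mul(Add(1, Mul(-4, m)), Add(-7, m)))
Mul(Mul(Function('S')(-9), Function('u')(-3)), Add(Function('E')(1, 6), -38)) = Mul(Mul(-10, Mul(-1, Add(-1, Mul(4, -3)), Add(-7, -3))), Add(Add(13, Mul(-1, 1)), -38)) = Mul(Mul(-10, Mul(-1, Add(-1, -12), -10)), Add(Add(13, -1), -38)) = Mul(Mul(-10, Mul(-1, -13, -10)), Add(12, -38)) = Mul(Mul(-10, -130), -26) = Mul(1300, -26) = -33800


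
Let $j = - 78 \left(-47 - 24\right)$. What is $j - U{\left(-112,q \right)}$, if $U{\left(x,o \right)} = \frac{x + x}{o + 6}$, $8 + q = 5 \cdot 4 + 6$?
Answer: $\frac{16642}{3} \approx 5547.3$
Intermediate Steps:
$q = 18$ ($q = -8 + \left(5 \cdot 4 + 6\right) = -8 + \left(20 + 6\right) = -8 + 26 = 18$)
$U{\left(x,o \right)} = \frac{2 x}{6 + o}$
$j = 5538$ ($j = \left(-78\right) \left(-71\right) = 5538$)
$j - U{\left(-112,q \right)} = 5538 - 2 \left(-112\right) \frac{1}{6 + 18} = 5538 - 2 \left(-112\right) \frac{1}{24} = 5538 - - \frac{28}{3} = 5538 + \frac{28}{3} = \frac{16642}{3}$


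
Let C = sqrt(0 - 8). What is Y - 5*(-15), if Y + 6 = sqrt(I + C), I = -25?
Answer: 69 + sqrt(-25 + 2*I*sqrt(2)) ≈ 69.282 + 5.008*I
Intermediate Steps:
C = 2*I*sqrt(2) (C = sqrt(-8) = 2*I*sqrt(2) ≈ 2.8284*I)
Y = -6 + sqrt(-25 + 2*I*sqrt(2)) ≈ -5.7176 + 5.008*I
Y - 5*(-15) = (-6 + sqrt(-25 + 2*I*sqrt(2))) - 5*(-15) = (-6 + sqrt(-25 + 2*I*sqrt(2))) + 75 = 69 + sqrt(-25 + 2*I*sqrt(2))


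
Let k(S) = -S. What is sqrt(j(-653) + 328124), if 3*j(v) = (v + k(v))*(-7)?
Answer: 2*sqrt(82031) ≈ 572.82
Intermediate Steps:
j(v) = 0 (j(v) = ((v - v)*(-7))/3 = (0*(-7))/3 = (1/3)*0 = 0)
sqrt(j(-653) + 328124) = sqrt(0 + 328124) = sqrt(328124) = 2*sqrt(82031)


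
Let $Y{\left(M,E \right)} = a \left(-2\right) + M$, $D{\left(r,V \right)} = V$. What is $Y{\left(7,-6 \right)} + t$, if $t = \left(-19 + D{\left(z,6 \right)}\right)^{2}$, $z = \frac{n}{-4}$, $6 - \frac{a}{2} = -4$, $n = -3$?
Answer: $136$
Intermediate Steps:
$a = 20$ ($a = 12 - -8 = 12 + 8 = 20$)
$z = \frac{3}{4}$ ($z = - \frac{3}{-4} = \left(-3\right) \left(- \frac{1}{4}\right) = \frac{3}{4} \approx 0.75$)
$Y{\left(M,E \right)} = -40 + M$ ($Y{\left(M,E \right)} = 20 \left(-2\right) + M = -40 + M$)
$t = 169$ ($t = \left(-19 + 6\right)^{2} = \left(-13\right)^{2} = 169$)
$Y{\left(7,-6 \right)} + t = \left(-40 + 7\right) + 169 = -33 + 169 = 136$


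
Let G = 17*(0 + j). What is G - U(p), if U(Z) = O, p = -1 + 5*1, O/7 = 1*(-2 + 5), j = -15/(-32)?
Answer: -417/32 ≈ -13.031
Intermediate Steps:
j = 15/32 (j = -15*(-1/32) = 15/32 ≈ 0.46875)
G = 255/32 (G = 17*(0 + 15/32) = 17*(15/32) = 255/32 ≈ 7.9688)
O = 21 (O = 7*(1*(-2 + 5)) = 7*(1*3) = 7*3 = 21)
p = 4 (p = -1 + 5 = 4)
U(Z) = 21
G - U(p) = 255/32 - 1*21 = 255/32 - 21 = -417/32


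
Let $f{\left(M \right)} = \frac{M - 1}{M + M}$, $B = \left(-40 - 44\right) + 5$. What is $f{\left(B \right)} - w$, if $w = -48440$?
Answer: $\frac{3826800}{79} \approx 48441.0$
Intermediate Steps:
$B = -79$ ($B = -84 + 5 = -79$)
$f{\left(M \right)} = \frac{-1 + M}{2 M}$
$f{\left(B \right)} - w = \frac{-1 - 79}{2 \left(-79\right)} - -48440 = \frac{1}{2} \left(- \frac{1}{79}\right) \left(-80\right) + 48440 = \frac{40}{79} + 48440 = \frac{3826800}{79}$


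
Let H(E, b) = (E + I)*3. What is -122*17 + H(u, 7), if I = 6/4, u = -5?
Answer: -4169/2 ≈ -2084.5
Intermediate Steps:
I = 3/2 (I = 6*(¼) = 3/2 ≈ 1.5000)
H(E, b) = 9/2 + 3*E (H(E, b) = (E + 3/2)*3 = (3/2 + E)*3 = 9/2 + 3*E)
-122*17 + H(u, 7) = -122*17 + (9/2 + 3*(-5)) = -2074 + (9/2 - 15) = -2074 - 21/2 = -4169/2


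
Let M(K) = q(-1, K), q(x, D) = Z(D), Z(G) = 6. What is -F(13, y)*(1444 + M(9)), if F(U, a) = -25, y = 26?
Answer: 36250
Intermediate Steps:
q(x, D) = 6
M(K) = 6
-F(13, y)*(1444 + M(9)) = -(-25)*(1444 + 6) = -(-25)*1450 = -1*(-36250) = 36250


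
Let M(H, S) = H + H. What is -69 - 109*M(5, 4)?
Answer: -1159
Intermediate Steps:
M(H, S) = 2*H
-69 - 109*M(5, 4) = -69 - 218*5 = -69 - 109*10 = -69 - 1090 = -1159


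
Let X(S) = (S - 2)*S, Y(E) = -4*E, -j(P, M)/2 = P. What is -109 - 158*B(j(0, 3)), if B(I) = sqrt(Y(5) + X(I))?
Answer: -109 - 316*I*sqrt(5) ≈ -109.0 - 706.6*I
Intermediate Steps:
j(P, M) = -2*P
X(S) = S*(-2 + S) (X(S) = (-2 + S)*S = S*(-2 + S))
B(I) = sqrt(-20 + I*(-2 + I)) (B(I) = sqrt(-4*5 + I*(-2 + I)) = sqrt(-20 + I*(-2 + I)))
-109 - 158*B(j(0, 3)) = -109 - 158*sqrt(-20 + (-2*0)*(-2 - 2*0)) = -109 - 158*sqrt(-20 + 0*(-2 + 0)) = -109 - 158*sqrt(-20 + 0*(-2)) = -109 - 158*sqrt(-20 + 0) = -109 - 316*I*sqrt(5)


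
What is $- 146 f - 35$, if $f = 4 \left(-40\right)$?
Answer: $23325$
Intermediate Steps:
$f = -160$
$- 146 f - 35 = \left(-146\right) \left(-160\right) - 35 = 23360 - 35 = 23325$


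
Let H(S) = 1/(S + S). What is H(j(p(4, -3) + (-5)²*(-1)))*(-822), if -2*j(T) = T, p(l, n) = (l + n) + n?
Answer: -274/9 ≈ -30.444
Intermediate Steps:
p(l, n) = l + 2*n
j(T) = -T/2
H(S) = 1/(2*S)
H(j(p(4, -3) + (-5)²*(-1)))*(-822) = (1/(2*((-((4 + 2*(-3)) + (-5)²*(-1))/2))))*(-822) = (1/(2*((-((4 - 6) + 25*(-1))/2))))*(-822) = (1/(2*((-(-2 - 25)/2))))*(-822) = (1/(2*((-½*(-27)))))*(-822) = (1/(2*(27/2)))*(-822) = ((½)*(2/27))*(-822) = (1/27)*(-822) = -274/9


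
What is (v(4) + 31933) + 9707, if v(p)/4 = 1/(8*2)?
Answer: 166561/4 ≈ 41640.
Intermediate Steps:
v(p) = ¼ (v(p) = 4/((8*2)) = 4/16 = 4*(1/16) = ¼)
(v(4) + 31933) + 9707 = (¼ + 31933) + 9707 = 127733/4 + 9707 = 166561/4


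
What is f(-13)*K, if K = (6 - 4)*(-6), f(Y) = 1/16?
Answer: -¾ ≈ -0.75000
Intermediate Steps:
f(Y) = 1/16
K = -12 (K = 2*(-6) = -12)
f(-13)*K = (1/16)*(-12) = -¾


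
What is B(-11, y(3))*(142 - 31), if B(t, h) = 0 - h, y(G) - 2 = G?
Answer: -555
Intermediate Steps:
y(G) = 2 + G
B(t, h) = -h
B(-11, y(3))*(142 - 31) = (-(2 + 3))*(142 - 31) = -1*5*111 = -5*111 = -555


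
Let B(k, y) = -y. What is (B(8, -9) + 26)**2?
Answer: 1225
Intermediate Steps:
(B(8, -9) + 26)**2 = (-1*(-9) + 26)**2 = (9 + 26)**2 = 35**2 = 1225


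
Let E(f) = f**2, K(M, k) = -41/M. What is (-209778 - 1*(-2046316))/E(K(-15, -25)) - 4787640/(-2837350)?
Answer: 117246079424034/476958535 ≈ 2.4582e+5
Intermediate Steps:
(-209778 - 1*(-2046316))/E(K(-15, -25)) - 4787640/(-2837350) = (-209778 - 1*(-2046316))/((-41/(-15))**2) - 4787640/(-2837350) = (-209778 + 2046316)/((-41*(-1/15))**2) - 4787640*(-1/2837350) = 1836538/((41/15)**2) + 478764/283735 = 1836538/(1681/225) + 478764/283735 = 1836538*(225/1681) + 478764/283735 = 413221050/1681 + 478764/283735 = 117246079424034/476958535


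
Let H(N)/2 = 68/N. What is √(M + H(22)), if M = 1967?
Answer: √238755/11 ≈ 44.421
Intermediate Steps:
H(N) = 136/N (H(N) = 2*(68/N) = 136/N)
√(M + H(22)) = √(1967 + 136/22) = √(1967 + 136*(1/22)) = √(1967 + 68/11) = √(21705/11) = √238755/11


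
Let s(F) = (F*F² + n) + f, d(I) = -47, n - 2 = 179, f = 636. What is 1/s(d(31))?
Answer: -1/103006 ≈ -9.7082e-6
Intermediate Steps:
n = 181 (n = 2 + 179 = 181)
s(F) = 817 + F³ (s(F) = (F*F² + 181) + 636 = (F³ + 181) + 636 = (181 + F³) + 636 = 817 + F³)
1/s(d(31)) = 1/(817 + (-47)³) = 1/(817 - 103823) = 1/(-103006) = -1/103006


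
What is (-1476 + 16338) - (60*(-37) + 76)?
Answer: 17006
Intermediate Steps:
(-1476 + 16338) - (60*(-37) + 76) = 14862 - (-2220 + 76) = 14862 - 1*(-2144) = 14862 + 2144 = 17006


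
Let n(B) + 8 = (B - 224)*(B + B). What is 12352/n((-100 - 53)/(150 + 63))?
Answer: 31133216/793541 ≈ 39.233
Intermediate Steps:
n(B) = -8 + 2*B*(-224 + B) (n(B) = -8 + (B - 224)*(B + B) = -8 + (-224 + B)*(2*B) = -8 + 2*B*(-224 + B))
12352/n((-100 - 53)/(150 + 63)) = 12352/(-8 - 448*(-100 - 53)/(150 + 63) + 2*((-100 - 53)/(150 + 63))²) = 12352/(-8 - (-68544)/213 + 2*(-153/213)²) = 12352/(-8 - (-68544)/213 + 2*(-153*1/213)²) = 12352/(-8 - 448*(-51/71) + 2*(-51/71)²) = 12352/(-8 + 22848/71 + 2*(2601/5041)) = 12352/(-8 + 22848/71 + 5202/5041) = 12352/(1587082/5041) = 12352*(5041/1587082) = 31133216/793541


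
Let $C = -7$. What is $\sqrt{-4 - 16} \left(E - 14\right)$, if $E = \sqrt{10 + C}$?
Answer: $2 i \sqrt{5} \left(-14 + \sqrt{3}\right) \approx - 54.864 i$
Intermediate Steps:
$E = \sqrt{3}$ ($E = \sqrt{10 - 7} = \sqrt{3} \approx 1.732$)
$\sqrt{-4 - 16} \left(E - 14\right) = \sqrt{-4 - 16} \left(\sqrt{3} - 14\right) = \sqrt{-20} \left(\sqrt{3} - 14\right) = 2 i \sqrt{5} \left(-14 + \sqrt{3}\right)$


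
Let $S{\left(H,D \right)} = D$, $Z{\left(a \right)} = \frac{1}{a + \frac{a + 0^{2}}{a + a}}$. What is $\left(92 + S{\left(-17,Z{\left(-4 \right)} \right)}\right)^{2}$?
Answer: $\frac{412164}{49} \approx 8411.5$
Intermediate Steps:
$Z{\left(a \right)} = \frac{1}{\frac{1}{2} + a}$ ($Z{\left(a \right)} = \frac{1}{a + \frac{a + 0}{2 a}} = \frac{1}{a + a \frac{1}{2 a}} = \frac{1}{a + \frac{1}{2}} = \frac{1}{\frac{1}{2} + a}$)
$\left(92 + S{\left(-17,Z{\left(-4 \right)} \right)}\right)^{2} = \left(92 + \frac{2}{1 + 2 \left(-4\right)}\right)^{2} = \left(92 + \frac{2}{1 - 8}\right)^{2} = \left(92 + \frac{2}{-7}\right)^{2} = \left(92 + 2 \left(- \frac{1}{7}\right)\right)^{2} = \left(92 - \frac{2}{7}\right)^{2} = \left(\frac{642}{7}\right)^{2} = \frac{412164}{49}$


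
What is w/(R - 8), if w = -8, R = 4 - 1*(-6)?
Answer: -4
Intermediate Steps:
R = 10 (R = 4 + 6 = 10)
w/(R - 8) = -8/(10 - 8) = -8/2 = -8*½ = -4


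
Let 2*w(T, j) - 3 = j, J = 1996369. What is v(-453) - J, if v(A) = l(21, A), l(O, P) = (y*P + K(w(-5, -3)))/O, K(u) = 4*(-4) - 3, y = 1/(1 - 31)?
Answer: -139745843/70 ≈ -1.9964e+6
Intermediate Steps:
w(T, j) = 3/2 + j/2
y = -1/30 (y = 1/(-30) = -1/30 ≈ -0.033333)
K(u) = -19 (K(u) = -16 - 3 = -19)
l(O, P) = (-19 - P/30)/O (l(O, P) = (-P/30 - 19)/O = (-19 - P/30)/O)
v(A) = -19/21 - A/630 (v(A) = (1/30)*(-570 - A)/21 = (1/30)*(1/21)*(-570 - A) = -19/21 - A/630)
v(-453) - J = (-19/21 - 1/630*(-453)) - 1*1996369 = (-19/21 + 151/210) - 1996369 = -13/70 - 1996369 = -139745843/70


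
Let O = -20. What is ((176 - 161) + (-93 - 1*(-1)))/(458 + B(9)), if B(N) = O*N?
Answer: -77/278 ≈ -0.27698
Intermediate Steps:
B(N) = -20*N
((176 - 161) + (-93 - 1*(-1)))/(458 + B(9)) = ((176 - 161) + (-93 - 1*(-1)))/(458 - 20*9) = (15 + (-93 + 1))/(458 - 180) = (15 - 92)/278 = -77*1/278 = -77/278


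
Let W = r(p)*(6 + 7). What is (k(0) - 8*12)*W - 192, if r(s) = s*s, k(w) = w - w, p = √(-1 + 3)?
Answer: -2688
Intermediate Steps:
p = √2 ≈ 1.4142
k(w) = 0
r(s) = s²
W = 26 (W = (√2)²*(6 + 7) = 2*13 = 26)
(k(0) - 8*12)*W - 192 = (0 - 8*12)*26 - 192 = (0 - 96)*26 - 192 = -96*26 - 192 = -2496 - 192 = -2688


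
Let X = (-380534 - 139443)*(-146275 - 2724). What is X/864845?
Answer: 77476053023/864845 ≈ 89584.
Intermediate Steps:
X = 77476053023 (X = -519977*(-148999) = 77476053023)
X/864845 = 77476053023/864845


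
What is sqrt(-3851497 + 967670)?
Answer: I*sqrt(2883827) ≈ 1698.2*I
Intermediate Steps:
sqrt(-3851497 + 967670) = sqrt(-2883827) = I*sqrt(2883827)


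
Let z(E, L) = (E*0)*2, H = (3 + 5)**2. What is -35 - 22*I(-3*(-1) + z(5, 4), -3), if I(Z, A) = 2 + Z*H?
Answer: -4303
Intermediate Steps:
H = 64 (H = 8**2 = 64)
z(E, L) = 0 (z(E, L) = 0*2 = 0)
I(Z, A) = 2 + 64*Z (I(Z, A) = 2 + Z*64 = 2 + 64*Z)
-35 - 22*I(-3*(-1) + z(5, 4), -3) = -35 - 22*(2 + 64*(-3*(-1) + 0)) = -35 - 22*(2 + 64*(3 + 0)) = -35 - 22*(2 + 64*3) = -35 - 22*(2 + 192) = -35 - 22*194 = -35 - 4268 = -4303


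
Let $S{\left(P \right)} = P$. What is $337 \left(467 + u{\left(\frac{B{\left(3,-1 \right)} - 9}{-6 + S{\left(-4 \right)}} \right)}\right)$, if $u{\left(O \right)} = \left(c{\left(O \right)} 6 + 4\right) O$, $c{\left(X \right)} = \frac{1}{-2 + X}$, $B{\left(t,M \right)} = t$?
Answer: $\frac{5506243}{35} \approx 1.5732 \cdot 10^{5}$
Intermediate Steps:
$u{\left(O \right)} = O \left(4 + \frac{6}{-2 + O}\right)$ ($u{\left(O \right)} = \left(\frac{1}{-2 + O} 6 + 4\right) O = \left(\frac{6}{-2 + O} + 4\right) O = \left(4 + \frac{6}{-2 + O}\right) O = O \left(4 + \frac{6}{-2 + O}\right)$)
$337 \left(467 + u{\left(\frac{B{\left(3,-1 \right)} - 9}{-6 + S{\left(-4 \right)}} \right)}\right) = 337 \left(467 + \frac{2 \frac{3 - 9}{-6 - 4} \left(-1 + 2 \frac{3 - 9}{-6 - 4}\right)}{-2 + \frac{3 - 9}{-6 - 4}}\right) = 337 \left(467 + \frac{2 \left(- \frac{6}{-10}\right) \left(-1 + 2 \left(- \frac{6}{-10}\right)\right)}{-2 - \frac{6}{-10}}\right) = 337 \left(467 + \frac{2 \left(\left(-6\right) \left(- \frac{1}{10}\right)\right) \left(-1 + 2 \left(\left(-6\right) \left(- \frac{1}{10}\right)\right)\right)}{-2 - - \frac{3}{5}}\right) = 337 \left(467 + 2 \cdot \frac{3}{5} \frac{1}{-2 + \frac{3}{5}} \left(-1 + 2 \cdot \frac{3}{5}\right)\right) = 337 \left(467 + 2 \cdot \frac{3}{5} \frac{1}{- \frac{7}{5}} \left(-1 + \frac{6}{5}\right)\right) = 337 \left(467 + 2 \cdot \frac{3}{5} \left(- \frac{5}{7}\right) \frac{1}{5}\right) = 337 \left(467 - \frac{6}{35}\right) = 337 \cdot \frac{16339}{35} = \frac{5506243}{35}$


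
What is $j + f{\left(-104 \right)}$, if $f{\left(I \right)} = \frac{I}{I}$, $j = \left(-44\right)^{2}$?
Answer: $1937$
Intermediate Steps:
$j = 1936$
$f{\left(I \right)} = 1$
$j + f{\left(-104 \right)} = 1936 + 1 = 1937$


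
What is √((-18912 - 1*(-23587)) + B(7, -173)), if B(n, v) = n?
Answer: √4682 ≈ 68.425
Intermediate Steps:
√((-18912 - 1*(-23587)) + B(7, -173)) = √((-18912 - 1*(-23587)) + 7) = √((-18912 + 23587) + 7) = √(4675 + 7) = √4682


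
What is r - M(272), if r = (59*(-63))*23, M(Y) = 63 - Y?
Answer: -85282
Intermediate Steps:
r = -85491 (r = -3717*23 = -85491)
r - M(272) = -85491 - (63 - 1*272) = -85491 - (63 - 272) = -85491 - 1*(-209) = -85491 + 209 = -85282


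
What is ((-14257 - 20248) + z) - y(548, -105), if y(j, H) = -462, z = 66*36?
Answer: -31667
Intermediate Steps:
z = 2376
((-14257 - 20248) + z) - y(548, -105) = ((-14257 - 20248) + 2376) - 1*(-462) = (-34505 + 2376) + 462 = -32129 + 462 = -31667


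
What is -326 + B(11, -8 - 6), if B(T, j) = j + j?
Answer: -354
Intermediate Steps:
B(T, j) = 2*j
-326 + B(11, -8 - 6) = -326 + 2*(-8 - 6) = -326 + 2*(-14) = -326 - 28 = -354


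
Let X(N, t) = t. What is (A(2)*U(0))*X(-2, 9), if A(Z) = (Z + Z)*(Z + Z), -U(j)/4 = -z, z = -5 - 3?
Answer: -4608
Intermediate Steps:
z = -8
U(j) = -32 (U(j) = -(-4)*(-8) = -4*8 = -32)
A(Z) = 4*Z**2 (A(Z) = (2*Z)*(2*Z) = 4*Z**2)
(A(2)*U(0))*X(-2, 9) = ((4*2**2)*(-32))*9 = ((4*4)*(-32))*9 = (16*(-32))*9 = -512*9 = -4608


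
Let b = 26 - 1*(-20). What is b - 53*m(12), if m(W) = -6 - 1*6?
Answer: 682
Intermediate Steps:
m(W) = -12 (m(W) = -6 - 6 = -12)
b = 46 (b = 26 + 20 = 46)
b - 53*m(12) = 46 - 53*(-12) = 46 + 636 = 682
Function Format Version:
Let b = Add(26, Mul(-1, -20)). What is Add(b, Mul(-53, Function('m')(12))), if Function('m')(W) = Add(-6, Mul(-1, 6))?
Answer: 682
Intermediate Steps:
Function('m')(W) = -12 (Function('m')(W) = Add(-6, -6) = -12)
b = 46 (b = Add(26, 20) = 46)
Add(b, Mul(-53, Function('m')(12))) = Add(46, Mul(-53, -12)) = Add(46, 636) = 682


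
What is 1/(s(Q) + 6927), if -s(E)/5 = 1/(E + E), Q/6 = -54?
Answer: 648/4488701 ≈ 0.00014436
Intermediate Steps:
Q = -324 (Q = 6*(-54) = -324)
s(E) = -5/(2*E) (s(E) = -5/(E + E) = -5*1/(2*E) = -5/(2*E))
1/(s(Q) + 6927) = 1/(-5/2/(-324) + 6927) = 1/(-5/2*(-1/324) + 6927) = 1/(5/648 + 6927) = 1/(4488701/648) = 648/4488701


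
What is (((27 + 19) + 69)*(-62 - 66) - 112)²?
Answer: 219988224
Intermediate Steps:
(((27 + 19) + 69)*(-62 - 66) - 112)² = ((46 + 69)*(-128) - 112)² = (115*(-128) - 112)² = (-14720 - 112)² = (-14832)² = 219988224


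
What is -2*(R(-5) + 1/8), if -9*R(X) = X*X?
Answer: 191/36 ≈ 5.3056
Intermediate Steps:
R(X) = -X²/9 (R(X) = -X*X/9 = -X²/9)
-2*(R(-5) + 1/8) = -2*(-⅑*(-5)² + 1/8) = -2*(-⅑*25 + ⅛) = -2*(-25/9 + ⅛) = -2*(-191/72) = 191/36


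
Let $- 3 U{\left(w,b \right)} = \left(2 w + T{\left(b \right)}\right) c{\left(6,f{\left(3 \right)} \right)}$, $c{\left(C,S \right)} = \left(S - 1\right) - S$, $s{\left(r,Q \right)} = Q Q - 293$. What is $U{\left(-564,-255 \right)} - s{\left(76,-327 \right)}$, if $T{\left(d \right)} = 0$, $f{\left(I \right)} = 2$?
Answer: $-107012$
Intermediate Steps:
$s{\left(r,Q \right)} = -293 + Q^{2}$ ($s{\left(r,Q \right)} = Q^{2} - 293 = -293 + Q^{2}$)
$c{\left(C,S \right)} = -1$ ($c{\left(C,S \right)} = \left(-1 + S\right) - S = -1$)
$U{\left(w,b \right)} = \frac{2 w}{3}$ ($U{\left(w,b \right)} = - \frac{\left(2 w + 0\right) \left(-1\right)}{3} = - \frac{2 w \left(-1\right)}{3} = - \frac{\left(-2\right) w}{3} = \frac{2 w}{3}$)
$U{\left(-564,-255 \right)} - s{\left(76,-327 \right)} = \frac{2}{3} \left(-564\right) - \left(-293 + \left(-327\right)^{2}\right) = -376 - \left(-293 + 106929\right) = -376 - 106636 = -107012$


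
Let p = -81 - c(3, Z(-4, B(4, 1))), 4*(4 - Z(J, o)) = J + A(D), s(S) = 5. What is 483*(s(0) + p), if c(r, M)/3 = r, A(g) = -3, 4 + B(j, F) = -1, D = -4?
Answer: -41055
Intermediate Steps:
B(j, F) = -5 (B(j, F) = -4 - 1 = -5)
Z(J, o) = 19/4 - J/4 (Z(J, o) = 4 - (J - 3)/4 = 4 - (-3 + J)/4 = 4 + (3/4 - J/4) = 19/4 - J/4)
c(r, M) = 3*r
p = -90 (p = -81 - 3*3 = -81 - 1*9 = -81 - 9 = -90)
483*(s(0) + p) = 483*(5 - 90) = 483*(-85) = -41055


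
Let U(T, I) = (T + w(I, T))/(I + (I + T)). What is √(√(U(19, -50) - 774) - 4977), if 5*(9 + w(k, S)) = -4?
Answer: √(-1119825 + 10*I*√391895)/15 ≈ 0.19719 + 70.548*I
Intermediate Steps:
w(k, S) = -49/5 (w(k, S) = -9 + (⅕)*(-4) = -9 - ⅘ = -49/5)
U(T, I) = (-49/5 + T)/(T + 2*I) (U(T, I) = (T - 49/5)/(I + (I + T)) = (-49/5 + T)/(T + 2*I))
√(√(U(19, -50) - 774) - 4977) = √(√((-49/5 + 19)/(19 + 2*(-50)) - 774) - 4977) = √(√((46/5)/(19 - 100) - 774) - 4977) = √(√((46/5)/(-81) - 774) - 4977) = √(√(-1/81*46/5 - 774) - 4977) = √(√(-46/405 - 774) - 4977) = √(√(-313516/405) - 4977) = √(2*I*√391895/45 - 4977) = √(-4977 + 2*I*√391895/45)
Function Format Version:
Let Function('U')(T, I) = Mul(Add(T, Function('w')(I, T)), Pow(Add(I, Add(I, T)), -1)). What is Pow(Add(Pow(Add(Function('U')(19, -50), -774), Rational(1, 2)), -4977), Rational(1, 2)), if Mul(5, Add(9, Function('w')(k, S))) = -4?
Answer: Mul(Rational(1, 15), Pow(Add(-1119825, Mul(10, I, Pow(391895, Rational(1, 2)))), Rational(1, 2))) ≈ Add(0.19719, Mul(70.548, I))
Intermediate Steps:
Function('w')(k, S) = Rational(-49, 5) (Function('w')(k, S) = Add(-9, Mul(Rational(1, 5), -4)) = Add(-9, Rational(-4, 5)) = Rational(-49, 5))
Function('U')(T, I) = Mul(Pow(Add(T, Mul(2, I)), -1), Add(Rational(-49, 5), T)) (Function('U')(T, I) = Mul(Add(T, Rational(-49, 5)), Pow(Add(I, Add(I, T)), -1)) = Mul(Add(Rational(-49, 5), T), Pow(Add(T, Mul(2, I)), -1)) = Mul(Pow(Add(T, Mul(2, I)), -1), Add(Rational(-49, 5), T)))
Pow(Add(Pow(Add(Function('U')(19, -50), -774), Rational(1, 2)), -4977), Rational(1, 2)) = Pow(Add(Pow(Add(Mul(Pow(Add(19, Mul(2, -50)), -1), Add(Rational(-49, 5), 19)), -774), Rational(1, 2)), -4977), Rational(1, 2)) = Pow(Add(Pow(Add(Mul(Pow(Add(19, -100), -1), Rational(46, 5)), -774), Rational(1, 2)), -4977), Rational(1, 2)) = Pow(Add(Pow(Add(Mul(Pow(-81, -1), Rational(46, 5)), -774), Rational(1, 2)), -4977), Rational(1, 2)) = Pow(Add(Pow(Add(Mul(Rational(-1, 81), Rational(46, 5)), -774), Rational(1, 2)), -4977), Rational(1, 2)) = Pow(Add(Pow(Add(Rational(-46, 405), -774), Rational(1, 2)), -4977), Rational(1, 2)) = Pow(Add(Pow(Rational(-313516, 405), Rational(1, 2)), -4977), Rational(1, 2)) = Pow(Add(Mul(Rational(2, 45), I, Pow(391895, Rational(1, 2))), -4977), Rational(1, 2)) = Pow(Add(-4977, Mul(Rational(2, 45), I, Pow(391895, Rational(1, 2)))), Rational(1, 2))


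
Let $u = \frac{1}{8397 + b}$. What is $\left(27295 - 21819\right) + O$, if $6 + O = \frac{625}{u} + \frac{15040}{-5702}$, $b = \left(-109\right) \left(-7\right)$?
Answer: $\frac{16337562450}{2851} \approx 5.7305 \cdot 10^{6}$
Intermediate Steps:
$b = 763$
$u = \frac{1}{9160}$ ($u = \frac{1}{8397 + 763} = \frac{1}{9160} \approx 0.00010917$)
$O = \frac{16321950374}{2851}$ ($O = -6 + \left(625 \frac{1}{\frac{1}{9160}} + \frac{15040}{-5702}\right) = -6 + \left(625 \cdot 9160 + 15040 \left(- \frac{1}{5702}\right)\right) = -6 + \left(5725000 - \frac{7520}{2851}\right) = -6 + \frac{16321967480}{2851} = \frac{16321950374}{2851} \approx 5.725 \cdot 10^{6}$)
$\left(27295 - 21819\right) + O = \left(27295 - 21819\right) + \frac{16321950374}{2851} = 5476 + \frac{16321950374}{2851} = \frac{16337562450}{2851}$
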